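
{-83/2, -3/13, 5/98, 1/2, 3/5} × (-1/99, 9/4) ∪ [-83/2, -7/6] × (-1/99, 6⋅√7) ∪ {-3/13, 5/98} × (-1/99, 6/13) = ({-83/2, -3/13, 5/98, 1/2, 3/5} × (-1/99, 9/4)) ∪ ([-83/2, -7/6] × (-1/99, 6⋅√7))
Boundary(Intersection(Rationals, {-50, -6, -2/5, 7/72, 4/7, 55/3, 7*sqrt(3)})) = {-50, -6, -2/5, 7/72, 4/7, 55/3}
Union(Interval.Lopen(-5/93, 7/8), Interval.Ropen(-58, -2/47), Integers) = Union(Integers, Interval(-58, 7/8))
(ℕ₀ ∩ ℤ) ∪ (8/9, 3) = ℕ₀ ∪ (8/9, 3]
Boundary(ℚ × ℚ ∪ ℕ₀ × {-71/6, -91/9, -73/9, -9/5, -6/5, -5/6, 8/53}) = ℝ × ℝ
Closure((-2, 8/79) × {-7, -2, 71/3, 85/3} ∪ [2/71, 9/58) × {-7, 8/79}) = ([2/71, 9/58] × {-7, 8/79}) ∪ ([-2, 8/79] × {-7, -2, 71/3, 85/3})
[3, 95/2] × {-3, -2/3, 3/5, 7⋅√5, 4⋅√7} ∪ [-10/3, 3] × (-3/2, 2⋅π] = ([-10/3, 3] × (-3/2, 2⋅π]) ∪ ([3, 95/2] × {-3, -2/3, 3/5, 7⋅√5, 4⋅√7})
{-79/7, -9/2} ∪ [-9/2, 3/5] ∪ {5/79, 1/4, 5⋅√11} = {-79/7, 5⋅√11} ∪ [-9/2, 3/5]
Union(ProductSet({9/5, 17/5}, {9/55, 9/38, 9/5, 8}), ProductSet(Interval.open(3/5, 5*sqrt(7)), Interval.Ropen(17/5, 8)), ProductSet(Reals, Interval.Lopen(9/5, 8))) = Union(ProductSet({9/5, 17/5}, {9/55, 9/38, 9/5, 8}), ProductSet(Reals, Interval.Lopen(9/5, 8)))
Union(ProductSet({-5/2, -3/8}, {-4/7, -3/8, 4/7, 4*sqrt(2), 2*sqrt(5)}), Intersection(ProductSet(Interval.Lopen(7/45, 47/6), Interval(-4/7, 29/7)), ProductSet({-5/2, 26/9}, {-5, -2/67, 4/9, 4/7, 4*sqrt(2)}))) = Union(ProductSet({26/9}, {-2/67, 4/9, 4/7}), ProductSet({-5/2, -3/8}, {-4/7, -3/8, 4/7, 4*sqrt(2), 2*sqrt(5)}))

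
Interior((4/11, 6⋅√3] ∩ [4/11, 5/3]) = (4/11, 5/3)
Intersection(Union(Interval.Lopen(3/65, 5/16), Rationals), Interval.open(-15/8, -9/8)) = Intersection(Interval.open(-15/8, -9/8), Rationals)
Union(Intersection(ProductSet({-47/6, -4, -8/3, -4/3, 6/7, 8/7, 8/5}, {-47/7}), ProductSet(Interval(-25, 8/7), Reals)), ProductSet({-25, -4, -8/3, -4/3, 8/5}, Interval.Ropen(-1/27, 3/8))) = Union(ProductSet({-25, -4, -8/3, -4/3, 8/5}, Interval.Ropen(-1/27, 3/8)), ProductSet({-47/6, -4, -8/3, -4/3, 6/7, 8/7}, {-47/7}))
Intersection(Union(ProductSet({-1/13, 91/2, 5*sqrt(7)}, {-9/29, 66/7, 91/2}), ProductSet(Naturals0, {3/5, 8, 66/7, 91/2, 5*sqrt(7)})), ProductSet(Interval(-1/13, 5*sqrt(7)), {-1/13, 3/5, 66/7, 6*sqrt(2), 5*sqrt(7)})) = Union(ProductSet({-1/13, 5*sqrt(7)}, {66/7}), ProductSet(Range(0, 14, 1), {3/5, 66/7, 5*sqrt(7)}))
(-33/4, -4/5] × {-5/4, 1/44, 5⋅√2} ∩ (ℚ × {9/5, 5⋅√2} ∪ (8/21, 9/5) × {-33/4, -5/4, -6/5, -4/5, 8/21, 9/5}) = (ℚ ∩ (-33/4, -4/5]) × {5⋅√2}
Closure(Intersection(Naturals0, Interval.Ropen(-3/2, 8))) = Range(0, 8, 1)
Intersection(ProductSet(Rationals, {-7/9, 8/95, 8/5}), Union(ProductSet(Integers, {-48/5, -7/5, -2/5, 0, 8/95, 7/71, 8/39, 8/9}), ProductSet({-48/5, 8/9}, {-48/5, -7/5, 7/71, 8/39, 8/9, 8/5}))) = Union(ProductSet({-48/5, 8/9}, {8/5}), ProductSet(Integers, {8/95}))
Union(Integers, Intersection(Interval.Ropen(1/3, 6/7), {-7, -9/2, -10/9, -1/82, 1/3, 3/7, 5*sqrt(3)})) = Union({1/3, 3/7}, Integers)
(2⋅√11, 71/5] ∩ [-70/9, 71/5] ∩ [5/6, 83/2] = (2⋅√11, 71/5]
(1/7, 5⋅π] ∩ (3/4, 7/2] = (3/4, 7/2]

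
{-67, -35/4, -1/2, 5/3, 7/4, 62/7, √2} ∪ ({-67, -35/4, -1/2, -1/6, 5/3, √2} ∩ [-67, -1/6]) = {-67, -35/4, -1/2, -1/6, 5/3, 7/4, 62/7, √2}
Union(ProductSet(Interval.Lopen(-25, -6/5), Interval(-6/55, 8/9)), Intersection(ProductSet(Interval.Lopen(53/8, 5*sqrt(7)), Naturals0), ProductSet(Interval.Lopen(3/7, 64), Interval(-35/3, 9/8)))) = Union(ProductSet(Interval.Lopen(-25, -6/5), Interval(-6/55, 8/9)), ProductSet(Interval.Lopen(53/8, 5*sqrt(7)), Range(0, 2, 1)))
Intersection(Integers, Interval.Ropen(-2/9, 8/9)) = Range(0, 1, 1)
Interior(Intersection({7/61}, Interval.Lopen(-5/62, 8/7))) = EmptySet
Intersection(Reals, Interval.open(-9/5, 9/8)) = Interval.open(-9/5, 9/8)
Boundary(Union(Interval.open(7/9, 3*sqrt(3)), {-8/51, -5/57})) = {-8/51, -5/57, 7/9, 3*sqrt(3)}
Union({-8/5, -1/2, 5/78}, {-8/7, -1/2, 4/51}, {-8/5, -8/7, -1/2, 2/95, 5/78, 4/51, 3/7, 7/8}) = {-8/5, -8/7, -1/2, 2/95, 5/78, 4/51, 3/7, 7/8}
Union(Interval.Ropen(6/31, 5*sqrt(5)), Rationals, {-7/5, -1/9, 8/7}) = Union(Interval.Ropen(6/31, 5*sqrt(5)), Rationals)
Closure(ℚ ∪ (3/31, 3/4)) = ℚ ∪ (-∞, ∞)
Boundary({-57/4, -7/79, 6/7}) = {-57/4, -7/79, 6/7}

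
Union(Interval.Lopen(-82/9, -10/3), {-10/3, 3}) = Union({3}, Interval.Lopen(-82/9, -10/3))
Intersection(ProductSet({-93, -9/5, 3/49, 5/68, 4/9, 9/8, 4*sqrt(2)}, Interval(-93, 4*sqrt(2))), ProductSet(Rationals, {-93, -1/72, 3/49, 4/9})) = ProductSet({-93, -9/5, 3/49, 5/68, 4/9, 9/8}, {-93, -1/72, 3/49, 4/9})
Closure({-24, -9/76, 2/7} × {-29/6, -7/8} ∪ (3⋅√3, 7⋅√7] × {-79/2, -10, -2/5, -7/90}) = ({-24, -9/76, 2/7} × {-29/6, -7/8}) ∪ ([3⋅√3, 7⋅√7] × {-79/2, -10, -2/5, -7/90})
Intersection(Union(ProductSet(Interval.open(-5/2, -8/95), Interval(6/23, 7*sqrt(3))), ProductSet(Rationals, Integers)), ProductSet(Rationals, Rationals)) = Union(ProductSet(Intersection(Interval.open(-5/2, -8/95), Rationals), Intersection(Interval(6/23, 7*sqrt(3)), Rationals)), ProductSet(Rationals, Integers))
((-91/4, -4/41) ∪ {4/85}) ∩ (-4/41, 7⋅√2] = {4/85}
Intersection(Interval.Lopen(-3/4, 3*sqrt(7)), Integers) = Range(0, 8, 1)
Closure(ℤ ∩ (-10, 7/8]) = {-9, -8, …, 0}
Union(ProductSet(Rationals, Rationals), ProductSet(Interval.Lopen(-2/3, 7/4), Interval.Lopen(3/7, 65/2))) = Union(ProductSet(Interval.Lopen(-2/3, 7/4), Interval.Lopen(3/7, 65/2)), ProductSet(Rationals, Rationals))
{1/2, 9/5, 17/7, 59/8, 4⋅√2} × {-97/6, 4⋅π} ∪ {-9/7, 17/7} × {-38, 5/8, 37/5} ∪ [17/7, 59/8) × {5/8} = ({-9/7, 17/7} × {-38, 5/8, 37/5}) ∪ ([17/7, 59/8) × {5/8}) ∪ ({1/2, 9/5, 17/7, 59/8, 4⋅√2} × {-97/6, 4⋅π})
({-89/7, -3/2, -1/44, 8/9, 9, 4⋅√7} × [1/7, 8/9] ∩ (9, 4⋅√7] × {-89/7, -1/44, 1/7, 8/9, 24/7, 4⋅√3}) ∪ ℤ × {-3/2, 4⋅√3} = (ℤ × {-3/2, 4⋅√3}) ∪ ({4⋅√7} × {1/7, 8/9})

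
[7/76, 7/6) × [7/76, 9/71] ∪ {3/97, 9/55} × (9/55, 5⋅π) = ({3/97, 9/55} × (9/55, 5⋅π)) ∪ ([7/76, 7/6) × [7/76, 9/71])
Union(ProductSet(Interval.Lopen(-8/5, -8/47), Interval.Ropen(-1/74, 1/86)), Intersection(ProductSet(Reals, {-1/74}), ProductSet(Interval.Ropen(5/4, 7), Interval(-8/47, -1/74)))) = Union(ProductSet(Interval.Lopen(-8/5, -8/47), Interval.Ropen(-1/74, 1/86)), ProductSet(Interval.Ropen(5/4, 7), {-1/74}))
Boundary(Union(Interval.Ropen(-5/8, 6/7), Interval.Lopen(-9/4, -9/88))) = {-9/4, 6/7}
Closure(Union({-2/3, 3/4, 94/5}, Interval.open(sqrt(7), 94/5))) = Union({-2/3, 3/4}, Interval(sqrt(7), 94/5))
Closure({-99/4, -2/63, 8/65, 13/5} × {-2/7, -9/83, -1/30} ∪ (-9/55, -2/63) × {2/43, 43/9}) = ([-9/55, -2/63] × {2/43, 43/9}) ∪ ({-99/4, -2/63, 8/65, 13/5} × {-2/7, -9/83, -1/30})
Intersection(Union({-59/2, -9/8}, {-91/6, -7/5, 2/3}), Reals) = {-59/2, -91/6, -7/5, -9/8, 2/3}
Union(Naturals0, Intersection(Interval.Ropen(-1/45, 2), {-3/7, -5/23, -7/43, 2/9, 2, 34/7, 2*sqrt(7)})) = Union({2/9}, Naturals0)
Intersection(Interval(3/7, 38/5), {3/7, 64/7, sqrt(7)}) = {3/7, sqrt(7)}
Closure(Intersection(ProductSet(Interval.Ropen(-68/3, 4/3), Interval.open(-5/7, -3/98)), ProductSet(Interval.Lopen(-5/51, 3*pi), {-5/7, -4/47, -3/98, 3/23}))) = ProductSet(Interval(-5/51, 4/3), {-4/47})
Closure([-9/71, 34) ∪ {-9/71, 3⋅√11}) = [-9/71, 34]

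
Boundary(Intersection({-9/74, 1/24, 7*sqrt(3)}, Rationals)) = {-9/74, 1/24}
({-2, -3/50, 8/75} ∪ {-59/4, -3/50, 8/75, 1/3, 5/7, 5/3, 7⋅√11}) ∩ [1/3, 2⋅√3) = {1/3, 5/7, 5/3}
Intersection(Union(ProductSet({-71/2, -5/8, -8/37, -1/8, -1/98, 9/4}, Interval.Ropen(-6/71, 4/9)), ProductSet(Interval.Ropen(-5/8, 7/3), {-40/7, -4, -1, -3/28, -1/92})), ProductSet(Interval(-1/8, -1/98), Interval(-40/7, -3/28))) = ProductSet(Interval(-1/8, -1/98), {-40/7, -4, -1, -3/28})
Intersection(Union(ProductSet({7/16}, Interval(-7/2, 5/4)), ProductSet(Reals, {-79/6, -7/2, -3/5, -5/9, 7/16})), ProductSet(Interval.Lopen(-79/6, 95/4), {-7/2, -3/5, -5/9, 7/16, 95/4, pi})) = ProductSet(Interval.Lopen(-79/6, 95/4), {-7/2, -3/5, -5/9, 7/16})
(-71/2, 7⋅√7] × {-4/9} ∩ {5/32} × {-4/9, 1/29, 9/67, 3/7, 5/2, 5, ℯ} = {5/32} × {-4/9}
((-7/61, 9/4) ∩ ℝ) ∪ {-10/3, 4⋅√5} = {-10/3, 4⋅√5} ∪ (-7/61, 9/4)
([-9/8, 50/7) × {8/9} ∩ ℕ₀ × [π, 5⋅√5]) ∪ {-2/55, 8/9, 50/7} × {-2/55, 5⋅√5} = {-2/55, 8/9, 50/7} × {-2/55, 5⋅√5}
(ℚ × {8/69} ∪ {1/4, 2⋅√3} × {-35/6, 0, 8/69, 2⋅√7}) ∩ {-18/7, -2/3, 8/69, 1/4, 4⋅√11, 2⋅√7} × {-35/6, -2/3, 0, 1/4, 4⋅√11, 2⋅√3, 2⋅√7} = {1/4} × {-35/6, 0, 2⋅√7}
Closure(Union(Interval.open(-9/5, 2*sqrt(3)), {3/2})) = Interval(-9/5, 2*sqrt(3))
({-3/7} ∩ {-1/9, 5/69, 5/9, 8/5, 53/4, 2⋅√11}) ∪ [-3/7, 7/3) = [-3/7, 7/3)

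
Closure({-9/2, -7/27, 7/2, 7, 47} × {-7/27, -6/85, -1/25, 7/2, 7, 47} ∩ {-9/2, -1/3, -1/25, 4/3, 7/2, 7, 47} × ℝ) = {-9/2, 7/2, 7, 47} × {-7/27, -6/85, -1/25, 7/2, 7, 47}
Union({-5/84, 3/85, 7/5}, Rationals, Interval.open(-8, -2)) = Union(Interval(-8, -2), Rationals)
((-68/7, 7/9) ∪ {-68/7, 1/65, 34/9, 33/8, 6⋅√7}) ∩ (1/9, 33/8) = (1/9, 7/9) ∪ {34/9}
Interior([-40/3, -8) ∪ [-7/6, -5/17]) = (-40/3, -8) ∪ (-7/6, -5/17)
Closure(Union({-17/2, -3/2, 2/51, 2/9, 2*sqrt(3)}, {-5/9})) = {-17/2, -3/2, -5/9, 2/51, 2/9, 2*sqrt(3)}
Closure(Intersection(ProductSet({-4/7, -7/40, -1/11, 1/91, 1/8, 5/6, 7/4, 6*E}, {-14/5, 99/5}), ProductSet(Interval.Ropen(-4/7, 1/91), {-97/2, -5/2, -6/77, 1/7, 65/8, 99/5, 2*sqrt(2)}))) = ProductSet({-4/7, -7/40, -1/11}, {99/5})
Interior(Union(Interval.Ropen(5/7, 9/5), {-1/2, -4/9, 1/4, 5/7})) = Interval.open(5/7, 9/5)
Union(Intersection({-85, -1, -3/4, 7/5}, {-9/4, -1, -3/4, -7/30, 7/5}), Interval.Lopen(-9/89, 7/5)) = Union({-1, -3/4}, Interval.Lopen(-9/89, 7/5))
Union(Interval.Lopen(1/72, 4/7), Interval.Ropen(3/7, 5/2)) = Interval.open(1/72, 5/2)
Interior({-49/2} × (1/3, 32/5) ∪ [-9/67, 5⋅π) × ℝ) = (-9/67, 5⋅π) × ℝ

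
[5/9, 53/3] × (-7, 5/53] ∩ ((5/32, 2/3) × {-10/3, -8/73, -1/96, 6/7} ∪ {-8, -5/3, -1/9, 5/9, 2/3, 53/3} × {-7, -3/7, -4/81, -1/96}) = ({5/9, 2/3, 53/3} × {-3/7, -4/81, -1/96}) ∪ ([5/9, 2/3) × {-10/3, -8/73, -1/96})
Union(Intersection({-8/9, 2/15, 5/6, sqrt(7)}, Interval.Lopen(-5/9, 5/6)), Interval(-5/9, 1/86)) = Union({2/15, 5/6}, Interval(-5/9, 1/86))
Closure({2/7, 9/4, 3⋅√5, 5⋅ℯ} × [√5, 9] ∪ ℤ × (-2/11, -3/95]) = (ℤ × [-2/11, -3/95]) ∪ ({2/7, 9/4, 3⋅√5, 5⋅ℯ} × [√5, 9])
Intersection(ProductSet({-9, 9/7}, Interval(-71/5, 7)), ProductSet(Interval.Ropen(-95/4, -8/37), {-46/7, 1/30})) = ProductSet({-9}, {-46/7, 1/30})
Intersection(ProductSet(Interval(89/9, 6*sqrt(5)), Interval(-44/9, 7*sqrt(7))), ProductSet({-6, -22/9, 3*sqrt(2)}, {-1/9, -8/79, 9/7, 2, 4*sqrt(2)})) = EmptySet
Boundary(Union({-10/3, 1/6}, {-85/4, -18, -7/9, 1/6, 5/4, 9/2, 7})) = {-85/4, -18, -10/3, -7/9, 1/6, 5/4, 9/2, 7}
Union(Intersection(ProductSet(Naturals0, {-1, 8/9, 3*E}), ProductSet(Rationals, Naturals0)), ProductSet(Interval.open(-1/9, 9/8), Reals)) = ProductSet(Interval.open(-1/9, 9/8), Reals)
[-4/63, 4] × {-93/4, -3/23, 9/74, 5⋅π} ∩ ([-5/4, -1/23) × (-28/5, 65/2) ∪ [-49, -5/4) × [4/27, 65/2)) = [-4/63, -1/23) × {-3/23, 9/74, 5⋅π}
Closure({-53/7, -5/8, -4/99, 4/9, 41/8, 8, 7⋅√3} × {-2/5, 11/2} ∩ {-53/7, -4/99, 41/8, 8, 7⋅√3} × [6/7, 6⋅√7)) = {-53/7, -4/99, 41/8, 8, 7⋅√3} × {11/2}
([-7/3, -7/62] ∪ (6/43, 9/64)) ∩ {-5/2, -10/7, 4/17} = {-10/7}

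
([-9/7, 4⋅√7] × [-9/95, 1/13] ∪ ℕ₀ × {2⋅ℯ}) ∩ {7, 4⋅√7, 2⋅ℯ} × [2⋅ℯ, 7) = {7} × {2⋅ℯ}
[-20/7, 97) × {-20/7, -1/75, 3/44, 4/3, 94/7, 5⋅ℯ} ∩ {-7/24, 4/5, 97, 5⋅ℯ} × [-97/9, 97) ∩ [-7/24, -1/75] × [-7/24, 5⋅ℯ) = {-7/24} × {-1/75, 3/44, 4/3, 94/7}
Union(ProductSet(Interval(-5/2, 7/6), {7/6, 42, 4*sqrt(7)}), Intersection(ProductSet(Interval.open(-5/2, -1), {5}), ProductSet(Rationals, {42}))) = ProductSet(Interval(-5/2, 7/6), {7/6, 42, 4*sqrt(7)})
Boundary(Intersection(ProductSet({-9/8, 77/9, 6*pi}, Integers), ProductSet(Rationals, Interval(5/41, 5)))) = ProductSet({-9/8, 77/9}, Range(1, 6, 1))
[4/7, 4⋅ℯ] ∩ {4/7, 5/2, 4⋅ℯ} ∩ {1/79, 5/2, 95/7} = {5/2}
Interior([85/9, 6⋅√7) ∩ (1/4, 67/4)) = (85/9, 6⋅√7)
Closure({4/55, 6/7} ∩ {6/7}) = {6/7}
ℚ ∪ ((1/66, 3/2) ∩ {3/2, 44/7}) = ℚ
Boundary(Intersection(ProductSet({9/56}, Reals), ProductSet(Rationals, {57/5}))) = ProductSet({9/56}, {57/5})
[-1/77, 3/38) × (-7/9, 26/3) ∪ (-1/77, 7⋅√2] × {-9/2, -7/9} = ([-1/77, 3/38) × (-7/9, 26/3)) ∪ ((-1/77, 7⋅√2] × {-9/2, -7/9})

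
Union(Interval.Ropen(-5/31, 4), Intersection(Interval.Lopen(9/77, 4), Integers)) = Union(Interval(-5/31, 4), Range(1, 5, 1))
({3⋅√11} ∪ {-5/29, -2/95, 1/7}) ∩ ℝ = {-5/29, -2/95, 1/7, 3⋅√11}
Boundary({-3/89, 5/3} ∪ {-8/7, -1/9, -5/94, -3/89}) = {-8/7, -1/9, -5/94, -3/89, 5/3}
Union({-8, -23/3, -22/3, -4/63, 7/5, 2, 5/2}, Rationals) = Rationals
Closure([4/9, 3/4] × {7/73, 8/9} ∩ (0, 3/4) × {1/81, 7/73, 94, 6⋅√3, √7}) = [4/9, 3/4] × {7/73}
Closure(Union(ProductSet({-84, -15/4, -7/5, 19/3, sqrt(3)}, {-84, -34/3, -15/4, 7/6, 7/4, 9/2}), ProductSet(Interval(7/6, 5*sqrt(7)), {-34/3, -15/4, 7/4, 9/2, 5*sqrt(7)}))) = Union(ProductSet({-84, -15/4, -7/5, 19/3, sqrt(3)}, {-84, -34/3, -15/4, 7/6, 7/4, 9/2}), ProductSet(Interval(7/6, 5*sqrt(7)), {-34/3, -15/4, 7/4, 9/2, 5*sqrt(7)}))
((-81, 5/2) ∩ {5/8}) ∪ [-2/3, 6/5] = [-2/3, 6/5]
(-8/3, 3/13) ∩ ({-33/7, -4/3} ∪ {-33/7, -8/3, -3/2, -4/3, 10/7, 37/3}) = {-3/2, -4/3}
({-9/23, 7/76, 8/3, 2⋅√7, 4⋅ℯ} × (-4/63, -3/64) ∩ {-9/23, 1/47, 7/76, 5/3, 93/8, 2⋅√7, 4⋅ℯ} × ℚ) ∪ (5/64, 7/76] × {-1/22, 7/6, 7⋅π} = ((5/64, 7/76] × {-1/22, 7/6, 7⋅π}) ∪ ({-9/23, 7/76, 2⋅√7, 4⋅ℯ} × (ℚ ∩ (-4/63, -3/64)))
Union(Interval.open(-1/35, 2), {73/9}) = Union({73/9}, Interval.open(-1/35, 2))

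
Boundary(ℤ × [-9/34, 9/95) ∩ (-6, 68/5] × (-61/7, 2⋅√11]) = {-5, -4, …, 13} × [-9/34, 9/95]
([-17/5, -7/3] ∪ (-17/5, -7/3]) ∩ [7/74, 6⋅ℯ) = ∅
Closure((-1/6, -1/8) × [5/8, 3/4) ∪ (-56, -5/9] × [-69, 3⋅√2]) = ({-1/6, -1/8} × [5/8, 3/4]) ∪ ([-1/6, -1/8] × {5/8, 3/4}) ∪ ((-1/6, -1/8) × [5/8, 3/4)) ∪ ([-56, -5/9] × [-69, 3⋅√2])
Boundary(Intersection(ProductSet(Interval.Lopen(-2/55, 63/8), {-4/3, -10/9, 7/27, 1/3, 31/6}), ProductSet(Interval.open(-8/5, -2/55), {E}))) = EmptySet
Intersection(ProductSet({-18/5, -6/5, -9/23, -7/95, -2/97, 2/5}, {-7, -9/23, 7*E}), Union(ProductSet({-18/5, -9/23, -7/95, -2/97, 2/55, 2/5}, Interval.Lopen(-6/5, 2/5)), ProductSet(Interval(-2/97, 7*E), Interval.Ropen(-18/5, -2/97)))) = ProductSet({-18/5, -9/23, -7/95, -2/97, 2/5}, {-9/23})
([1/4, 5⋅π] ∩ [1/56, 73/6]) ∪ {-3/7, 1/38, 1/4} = {-3/7, 1/38} ∪ [1/4, 73/6]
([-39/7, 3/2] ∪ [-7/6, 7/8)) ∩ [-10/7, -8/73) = [-10/7, -8/73)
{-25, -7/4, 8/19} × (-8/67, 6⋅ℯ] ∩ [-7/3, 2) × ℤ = {-7/4, 8/19} × {0, 1, …, 16}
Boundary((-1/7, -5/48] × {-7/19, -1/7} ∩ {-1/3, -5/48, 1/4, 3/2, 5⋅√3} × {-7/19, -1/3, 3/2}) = {-5/48} × {-7/19}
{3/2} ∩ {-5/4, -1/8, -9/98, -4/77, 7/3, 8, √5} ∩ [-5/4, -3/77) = ∅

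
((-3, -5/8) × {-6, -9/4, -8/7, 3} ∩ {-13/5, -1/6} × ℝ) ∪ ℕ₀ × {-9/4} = (ℕ₀ × {-9/4}) ∪ ({-13/5} × {-6, -9/4, -8/7, 3})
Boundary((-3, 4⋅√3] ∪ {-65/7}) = {-65/7, -3, 4⋅√3}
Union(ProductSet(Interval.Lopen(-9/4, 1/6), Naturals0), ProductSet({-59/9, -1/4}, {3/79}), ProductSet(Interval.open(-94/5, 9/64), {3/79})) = Union(ProductSet(Interval.open(-94/5, 9/64), {3/79}), ProductSet(Interval.Lopen(-9/4, 1/6), Naturals0))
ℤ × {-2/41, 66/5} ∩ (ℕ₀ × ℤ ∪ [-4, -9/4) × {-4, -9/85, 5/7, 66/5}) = {-4, -3} × {66/5}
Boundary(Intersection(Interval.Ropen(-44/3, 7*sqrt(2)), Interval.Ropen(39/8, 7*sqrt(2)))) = {39/8, 7*sqrt(2)}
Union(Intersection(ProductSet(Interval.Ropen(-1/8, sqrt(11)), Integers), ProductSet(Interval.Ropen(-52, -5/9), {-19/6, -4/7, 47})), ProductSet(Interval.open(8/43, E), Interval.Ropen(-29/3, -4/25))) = ProductSet(Interval.open(8/43, E), Interval.Ropen(-29/3, -4/25))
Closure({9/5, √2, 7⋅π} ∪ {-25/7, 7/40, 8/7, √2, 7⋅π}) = {-25/7, 7/40, 8/7, 9/5, √2, 7⋅π}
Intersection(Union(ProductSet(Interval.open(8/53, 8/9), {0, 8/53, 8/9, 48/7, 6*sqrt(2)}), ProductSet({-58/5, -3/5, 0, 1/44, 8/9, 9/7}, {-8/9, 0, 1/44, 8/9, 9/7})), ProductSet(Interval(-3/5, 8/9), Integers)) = ProductSet(Union({-3/5, 0, 1/44}, Interval.Lopen(8/53, 8/9)), {0})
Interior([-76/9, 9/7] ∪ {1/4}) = (-76/9, 9/7)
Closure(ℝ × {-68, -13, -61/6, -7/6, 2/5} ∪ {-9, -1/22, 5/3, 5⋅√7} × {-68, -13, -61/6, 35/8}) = (ℝ × {-68, -13, -61/6, -7/6, 2/5}) ∪ ({-9, -1/22, 5/3, 5⋅√7} × {-68, -13, -61/6, 35/8})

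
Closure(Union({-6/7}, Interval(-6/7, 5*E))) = Interval(-6/7, 5*E)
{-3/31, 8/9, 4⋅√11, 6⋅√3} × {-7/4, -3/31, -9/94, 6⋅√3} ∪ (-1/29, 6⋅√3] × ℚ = ((-1/29, 6⋅√3] × ℚ) ∪ ({-3/31, 8/9, 4⋅√11, 6⋅√3} × {-7/4, -3/31, -9/94, 6⋅√3})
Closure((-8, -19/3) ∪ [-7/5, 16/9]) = [-8, -19/3] ∪ [-7/5, 16/9]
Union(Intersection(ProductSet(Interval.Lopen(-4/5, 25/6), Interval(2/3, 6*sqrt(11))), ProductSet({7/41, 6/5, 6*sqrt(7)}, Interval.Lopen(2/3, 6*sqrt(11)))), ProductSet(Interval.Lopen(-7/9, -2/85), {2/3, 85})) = Union(ProductSet({7/41, 6/5}, Interval.Lopen(2/3, 6*sqrt(11))), ProductSet(Interval.Lopen(-7/9, -2/85), {2/3, 85}))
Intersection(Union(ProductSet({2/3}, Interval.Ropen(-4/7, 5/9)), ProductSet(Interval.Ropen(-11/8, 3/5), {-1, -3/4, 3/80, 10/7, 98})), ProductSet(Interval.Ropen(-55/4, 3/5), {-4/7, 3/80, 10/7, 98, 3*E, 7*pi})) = ProductSet(Interval.Ropen(-11/8, 3/5), {3/80, 10/7, 98})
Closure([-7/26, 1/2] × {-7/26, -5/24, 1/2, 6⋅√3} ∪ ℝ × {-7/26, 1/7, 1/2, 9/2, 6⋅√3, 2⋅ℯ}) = ([-7/26, 1/2] × {-7/26, -5/24, 1/2, 6⋅√3}) ∪ (ℝ × {-7/26, 1/7, 1/2, 9/2, 6⋅√3, 2⋅ℯ})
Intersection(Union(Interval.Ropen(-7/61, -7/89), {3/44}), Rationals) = Union({3/44}, Intersection(Interval.Ropen(-7/61, -7/89), Rationals))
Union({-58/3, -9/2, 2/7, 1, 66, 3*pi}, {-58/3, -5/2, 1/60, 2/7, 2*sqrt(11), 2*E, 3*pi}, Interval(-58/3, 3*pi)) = Union({66}, Interval(-58/3, 3*pi))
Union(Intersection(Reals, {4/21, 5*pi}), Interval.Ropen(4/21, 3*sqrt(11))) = Union({5*pi}, Interval.Ropen(4/21, 3*sqrt(11)))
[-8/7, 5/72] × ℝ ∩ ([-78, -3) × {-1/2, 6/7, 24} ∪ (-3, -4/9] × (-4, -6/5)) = [-8/7, -4/9] × (-4, -6/5)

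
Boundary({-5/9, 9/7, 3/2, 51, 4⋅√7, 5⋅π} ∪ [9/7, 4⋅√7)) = {-5/9, 9/7, 51, 4⋅√7, 5⋅π}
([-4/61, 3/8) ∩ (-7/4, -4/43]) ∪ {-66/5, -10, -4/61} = {-66/5, -10, -4/61}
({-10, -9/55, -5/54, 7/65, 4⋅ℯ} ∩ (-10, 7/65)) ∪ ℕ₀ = {-9/55, -5/54} ∪ ℕ₀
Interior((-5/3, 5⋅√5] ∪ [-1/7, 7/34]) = (-5/3, 5⋅√5)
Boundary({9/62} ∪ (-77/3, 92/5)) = {-77/3, 92/5}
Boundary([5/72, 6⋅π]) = {5/72, 6⋅π}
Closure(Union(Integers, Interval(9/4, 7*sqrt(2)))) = Union(Integers, Interval(9/4, 7*sqrt(2)))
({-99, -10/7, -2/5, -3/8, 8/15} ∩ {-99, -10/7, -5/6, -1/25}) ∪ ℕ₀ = {-99, -10/7} ∪ ℕ₀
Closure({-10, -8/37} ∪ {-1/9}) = {-10, -8/37, -1/9}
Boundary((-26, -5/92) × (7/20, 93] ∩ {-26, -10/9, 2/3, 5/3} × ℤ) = {-10/9} × {1, 2, …, 93}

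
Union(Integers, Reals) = Reals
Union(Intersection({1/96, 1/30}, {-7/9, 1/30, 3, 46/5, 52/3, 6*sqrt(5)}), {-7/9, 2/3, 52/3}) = {-7/9, 1/30, 2/3, 52/3}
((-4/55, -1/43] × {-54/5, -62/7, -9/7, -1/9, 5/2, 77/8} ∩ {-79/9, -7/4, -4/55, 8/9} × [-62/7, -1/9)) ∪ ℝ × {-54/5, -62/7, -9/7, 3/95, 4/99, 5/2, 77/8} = ℝ × {-54/5, -62/7, -9/7, 3/95, 4/99, 5/2, 77/8}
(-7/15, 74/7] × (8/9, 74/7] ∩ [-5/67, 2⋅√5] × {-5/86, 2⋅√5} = [-5/67, 2⋅√5] × {2⋅√5}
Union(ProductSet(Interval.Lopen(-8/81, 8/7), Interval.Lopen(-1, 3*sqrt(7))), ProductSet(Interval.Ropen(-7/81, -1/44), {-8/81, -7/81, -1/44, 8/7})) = ProductSet(Interval.Lopen(-8/81, 8/7), Interval.Lopen(-1, 3*sqrt(7)))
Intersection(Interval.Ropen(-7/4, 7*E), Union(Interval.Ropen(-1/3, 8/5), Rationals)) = Union(Intersection(Interval.Ropen(-7/4, 7*E), Rationals), Interval(-1/3, 8/5))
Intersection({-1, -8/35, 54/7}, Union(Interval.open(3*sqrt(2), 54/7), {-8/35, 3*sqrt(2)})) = {-8/35}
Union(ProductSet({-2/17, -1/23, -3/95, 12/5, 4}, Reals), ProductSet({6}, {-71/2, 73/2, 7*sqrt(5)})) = Union(ProductSet({6}, {-71/2, 73/2, 7*sqrt(5)}), ProductSet({-2/17, -1/23, -3/95, 12/5, 4}, Reals))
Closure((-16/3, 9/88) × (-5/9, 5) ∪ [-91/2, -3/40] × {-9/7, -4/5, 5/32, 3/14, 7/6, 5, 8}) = ({-16/3, 9/88} × [-5/9, 5]) ∪ ([-16/3, 9/88] × {-5/9, 5}) ∪ ((-16/3, 9/88) × (-5/9, 5)) ∪ ([-91/2, -3/40] × {-9/7, -4/5, 5/32, 3/14, 7/6, 5, 8})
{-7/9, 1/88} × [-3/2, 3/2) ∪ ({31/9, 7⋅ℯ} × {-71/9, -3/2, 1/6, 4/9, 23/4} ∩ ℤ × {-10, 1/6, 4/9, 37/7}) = {-7/9, 1/88} × [-3/2, 3/2)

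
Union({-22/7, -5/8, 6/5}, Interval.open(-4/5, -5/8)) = Union({-22/7, 6/5}, Interval.Lopen(-4/5, -5/8))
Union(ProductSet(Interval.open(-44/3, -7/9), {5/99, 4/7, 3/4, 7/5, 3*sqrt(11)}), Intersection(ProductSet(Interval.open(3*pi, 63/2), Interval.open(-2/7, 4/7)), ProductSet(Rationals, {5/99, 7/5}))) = Union(ProductSet(Intersection(Interval.open(3*pi, 63/2), Rationals), {5/99}), ProductSet(Interval.open(-44/3, -7/9), {5/99, 4/7, 3/4, 7/5, 3*sqrt(11)}))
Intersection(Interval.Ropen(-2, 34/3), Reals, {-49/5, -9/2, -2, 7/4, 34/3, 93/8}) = {-2, 7/4}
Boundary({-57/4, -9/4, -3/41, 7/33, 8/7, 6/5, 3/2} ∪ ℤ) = ℤ ∪ {-57/4, -9/4, -3/41, 7/33, 8/7, 6/5, 3/2}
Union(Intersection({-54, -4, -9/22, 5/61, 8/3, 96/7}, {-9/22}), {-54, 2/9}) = {-54, -9/22, 2/9}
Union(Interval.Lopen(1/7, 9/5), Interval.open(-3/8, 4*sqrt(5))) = Interval.open(-3/8, 4*sqrt(5))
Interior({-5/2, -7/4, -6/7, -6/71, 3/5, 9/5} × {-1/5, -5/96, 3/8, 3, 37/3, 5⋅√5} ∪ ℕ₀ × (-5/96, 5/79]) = ∅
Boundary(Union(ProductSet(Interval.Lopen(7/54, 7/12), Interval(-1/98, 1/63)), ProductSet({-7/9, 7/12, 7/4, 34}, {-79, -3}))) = Union(ProductSet({7/54, 7/12}, Interval(-1/98, 1/63)), ProductSet({-7/9, 7/12, 7/4, 34}, {-79, -3}), ProductSet(Interval(7/54, 7/12), {-1/98, 1/63}))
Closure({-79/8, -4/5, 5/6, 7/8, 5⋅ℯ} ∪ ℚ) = ℝ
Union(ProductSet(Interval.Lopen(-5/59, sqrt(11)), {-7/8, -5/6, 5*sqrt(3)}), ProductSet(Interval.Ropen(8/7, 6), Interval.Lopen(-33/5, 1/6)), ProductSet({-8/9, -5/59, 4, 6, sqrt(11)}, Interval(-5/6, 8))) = Union(ProductSet({-8/9, -5/59, 4, 6, sqrt(11)}, Interval(-5/6, 8)), ProductSet(Interval.Lopen(-5/59, sqrt(11)), {-7/8, -5/6, 5*sqrt(3)}), ProductSet(Interval.Ropen(8/7, 6), Interval.Lopen(-33/5, 1/6)))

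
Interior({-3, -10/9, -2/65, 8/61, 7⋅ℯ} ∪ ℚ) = ∅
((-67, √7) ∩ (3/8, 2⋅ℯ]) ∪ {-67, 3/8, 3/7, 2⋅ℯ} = {-67, 2⋅ℯ} ∪ [3/8, √7)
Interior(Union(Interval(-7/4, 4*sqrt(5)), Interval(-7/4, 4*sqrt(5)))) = Interval.open(-7/4, 4*sqrt(5))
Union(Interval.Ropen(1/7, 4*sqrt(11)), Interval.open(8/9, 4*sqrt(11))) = Interval.Ropen(1/7, 4*sqrt(11))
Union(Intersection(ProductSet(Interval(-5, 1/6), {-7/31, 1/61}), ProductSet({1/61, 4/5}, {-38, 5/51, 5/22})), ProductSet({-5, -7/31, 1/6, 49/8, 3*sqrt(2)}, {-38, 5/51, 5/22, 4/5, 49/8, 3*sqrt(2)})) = ProductSet({-5, -7/31, 1/6, 49/8, 3*sqrt(2)}, {-38, 5/51, 5/22, 4/5, 49/8, 3*sqrt(2)})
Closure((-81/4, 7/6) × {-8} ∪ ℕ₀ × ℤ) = (ℕ₀ × ℤ) ∪ ([-81/4, 7/6] × {-8})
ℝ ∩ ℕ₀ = ℕ₀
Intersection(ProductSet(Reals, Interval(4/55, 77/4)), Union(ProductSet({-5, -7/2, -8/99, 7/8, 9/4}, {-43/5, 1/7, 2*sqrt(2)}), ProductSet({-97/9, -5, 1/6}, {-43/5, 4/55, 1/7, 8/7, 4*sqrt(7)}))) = Union(ProductSet({-97/9, -5, 1/6}, {4/55, 1/7, 8/7, 4*sqrt(7)}), ProductSet({-5, -7/2, -8/99, 7/8, 9/4}, {1/7, 2*sqrt(2)}))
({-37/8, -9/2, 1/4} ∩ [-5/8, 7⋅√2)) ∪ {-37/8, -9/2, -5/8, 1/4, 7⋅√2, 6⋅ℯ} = {-37/8, -9/2, -5/8, 1/4, 7⋅√2, 6⋅ℯ}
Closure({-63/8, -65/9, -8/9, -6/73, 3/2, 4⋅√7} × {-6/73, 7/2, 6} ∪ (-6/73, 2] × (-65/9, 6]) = ({-6/73, 2} × [-65/9, 6]) ∪ ([-6/73, 2] × {-65/9, 6}) ∪ ((-6/73, 2] × (-65/9, 6]) ∪ ({-63/8, -65/9, -8/9, -6/73, 3/2, 4⋅√7} × {-6/73, 7/2, 6})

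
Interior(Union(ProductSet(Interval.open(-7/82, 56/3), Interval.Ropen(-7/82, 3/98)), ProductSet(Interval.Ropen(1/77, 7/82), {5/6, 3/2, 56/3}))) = ProductSet(Interval.open(-7/82, 56/3), Interval.open(-7/82, 3/98))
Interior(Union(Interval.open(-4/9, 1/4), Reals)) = Interval(-oo, oo)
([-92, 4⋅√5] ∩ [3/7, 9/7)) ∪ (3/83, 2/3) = (3/83, 9/7)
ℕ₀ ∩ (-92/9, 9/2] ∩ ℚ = {0, 1, …, 4}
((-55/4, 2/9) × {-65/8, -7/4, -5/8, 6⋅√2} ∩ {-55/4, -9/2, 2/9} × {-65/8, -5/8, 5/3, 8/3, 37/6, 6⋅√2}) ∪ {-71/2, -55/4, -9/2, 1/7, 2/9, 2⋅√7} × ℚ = ({-9/2} × {-65/8, -5/8, 6⋅√2}) ∪ ({-71/2, -55/4, -9/2, 1/7, 2/9, 2⋅√7} × ℚ)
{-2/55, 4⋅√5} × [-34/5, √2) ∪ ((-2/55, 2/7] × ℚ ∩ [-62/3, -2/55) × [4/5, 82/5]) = {-2/55, 4⋅√5} × [-34/5, √2)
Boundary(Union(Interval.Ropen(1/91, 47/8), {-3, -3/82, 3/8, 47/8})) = {-3, -3/82, 1/91, 47/8}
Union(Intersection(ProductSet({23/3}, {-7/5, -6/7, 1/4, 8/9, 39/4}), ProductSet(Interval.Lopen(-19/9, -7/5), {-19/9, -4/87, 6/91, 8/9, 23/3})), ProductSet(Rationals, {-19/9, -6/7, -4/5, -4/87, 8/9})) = ProductSet(Rationals, {-19/9, -6/7, -4/5, -4/87, 8/9})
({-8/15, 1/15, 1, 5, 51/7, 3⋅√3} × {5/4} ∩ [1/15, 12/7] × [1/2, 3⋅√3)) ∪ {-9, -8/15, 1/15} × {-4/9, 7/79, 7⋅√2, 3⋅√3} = ({1/15, 1} × {5/4}) ∪ ({-9, -8/15, 1/15} × {-4/9, 7/79, 7⋅√2, 3⋅√3})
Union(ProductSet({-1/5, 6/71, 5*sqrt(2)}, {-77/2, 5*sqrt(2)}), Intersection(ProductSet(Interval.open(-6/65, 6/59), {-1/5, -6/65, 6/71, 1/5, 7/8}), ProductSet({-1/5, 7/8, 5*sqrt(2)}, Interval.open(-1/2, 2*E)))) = ProductSet({-1/5, 6/71, 5*sqrt(2)}, {-77/2, 5*sqrt(2)})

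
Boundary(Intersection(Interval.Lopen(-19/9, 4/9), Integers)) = Range(-2, 1, 1)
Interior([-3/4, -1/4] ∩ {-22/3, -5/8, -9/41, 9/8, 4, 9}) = ∅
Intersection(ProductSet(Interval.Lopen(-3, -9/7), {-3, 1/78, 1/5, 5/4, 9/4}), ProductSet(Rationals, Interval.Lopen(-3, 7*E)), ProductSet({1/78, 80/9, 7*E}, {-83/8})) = EmptySet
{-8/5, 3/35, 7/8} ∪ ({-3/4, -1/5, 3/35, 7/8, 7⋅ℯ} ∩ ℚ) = {-8/5, -3/4, -1/5, 3/35, 7/8}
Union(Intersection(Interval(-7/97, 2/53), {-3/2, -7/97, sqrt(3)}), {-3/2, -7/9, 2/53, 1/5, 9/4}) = {-3/2, -7/9, -7/97, 2/53, 1/5, 9/4}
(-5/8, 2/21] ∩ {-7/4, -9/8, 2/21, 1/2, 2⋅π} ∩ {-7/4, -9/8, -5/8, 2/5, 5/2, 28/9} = ∅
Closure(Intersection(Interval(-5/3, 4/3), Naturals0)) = Range(0, 2, 1)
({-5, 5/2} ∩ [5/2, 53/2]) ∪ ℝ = ℝ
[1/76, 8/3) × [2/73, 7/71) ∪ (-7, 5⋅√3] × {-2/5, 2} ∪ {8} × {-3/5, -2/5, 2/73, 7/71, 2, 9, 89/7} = ({8} × {-3/5, -2/5, 2/73, 7/71, 2, 9, 89/7}) ∪ ([1/76, 8/3) × [2/73, 7/71)) ∪ ((-7, 5⋅√3] × {-2/5, 2})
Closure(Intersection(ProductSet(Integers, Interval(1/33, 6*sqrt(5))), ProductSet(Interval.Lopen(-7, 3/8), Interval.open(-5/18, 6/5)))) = ProductSet(Range(-6, 1, 1), Interval(1/33, 6/5))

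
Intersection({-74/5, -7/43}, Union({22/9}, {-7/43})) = {-7/43}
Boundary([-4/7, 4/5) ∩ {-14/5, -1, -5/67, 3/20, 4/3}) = {-5/67, 3/20}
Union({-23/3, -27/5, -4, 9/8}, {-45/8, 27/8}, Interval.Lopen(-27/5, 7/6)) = Union({-23/3, -45/8, 27/8}, Interval(-27/5, 7/6))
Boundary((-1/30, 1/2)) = {-1/30, 1/2}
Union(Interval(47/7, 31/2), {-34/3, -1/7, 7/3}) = Union({-34/3, -1/7, 7/3}, Interval(47/7, 31/2))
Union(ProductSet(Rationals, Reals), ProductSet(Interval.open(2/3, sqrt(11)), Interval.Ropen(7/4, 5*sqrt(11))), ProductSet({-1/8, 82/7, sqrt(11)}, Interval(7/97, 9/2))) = Union(ProductSet({-1/8, 82/7, sqrt(11)}, Interval(7/97, 9/2)), ProductSet(Interval.open(2/3, sqrt(11)), Interval.Ropen(7/4, 5*sqrt(11))), ProductSet(Rationals, Reals))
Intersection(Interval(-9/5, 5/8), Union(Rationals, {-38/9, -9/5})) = Intersection(Interval(-9/5, 5/8), Rationals)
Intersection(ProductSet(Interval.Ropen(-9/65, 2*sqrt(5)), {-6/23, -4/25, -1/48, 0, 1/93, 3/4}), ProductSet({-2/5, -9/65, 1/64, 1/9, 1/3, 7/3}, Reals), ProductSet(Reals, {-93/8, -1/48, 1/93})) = ProductSet({-9/65, 1/64, 1/9, 1/3, 7/3}, {-1/48, 1/93})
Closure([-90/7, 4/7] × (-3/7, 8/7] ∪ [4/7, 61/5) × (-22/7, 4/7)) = ({4/7, 61/5} × [-22/7, 4/7]) ∪ ([4/7, 61/5] × {-22/7, 4/7}) ∪ ([-90/7, 4/7] × [-3/7, 8/7]) ∪ ([4/7, 61/5) × (-22/7, 4/7))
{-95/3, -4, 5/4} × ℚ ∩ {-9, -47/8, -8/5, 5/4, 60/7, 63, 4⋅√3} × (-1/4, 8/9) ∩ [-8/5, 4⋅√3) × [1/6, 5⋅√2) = {5/4} × (ℚ ∩ [1/6, 8/9))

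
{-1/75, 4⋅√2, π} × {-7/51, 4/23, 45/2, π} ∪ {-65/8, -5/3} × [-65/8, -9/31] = ({-65/8, -5/3} × [-65/8, -9/31]) ∪ ({-1/75, 4⋅√2, π} × {-7/51, 4/23, 45/2, π})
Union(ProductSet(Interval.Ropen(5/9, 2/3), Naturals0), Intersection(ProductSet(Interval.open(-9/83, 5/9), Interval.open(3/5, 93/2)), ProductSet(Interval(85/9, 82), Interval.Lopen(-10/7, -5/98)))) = ProductSet(Interval.Ropen(5/9, 2/3), Naturals0)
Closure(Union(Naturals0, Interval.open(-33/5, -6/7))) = Union(Complement(Naturals0, Interval.open(-33/5, -6/7)), Interval(-33/5, -6/7), Naturals0)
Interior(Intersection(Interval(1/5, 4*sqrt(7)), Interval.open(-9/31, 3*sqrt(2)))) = Interval.open(1/5, 3*sqrt(2))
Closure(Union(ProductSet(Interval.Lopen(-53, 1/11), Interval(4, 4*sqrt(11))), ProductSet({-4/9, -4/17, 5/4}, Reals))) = Union(ProductSet({-4/9, -4/17, 5/4}, Interval(-oo, oo)), ProductSet(Interval(-53, 1/11), Interval(4, 4*sqrt(11))))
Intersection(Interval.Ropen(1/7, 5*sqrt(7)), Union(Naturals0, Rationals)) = Intersection(Interval.Ropen(1/7, 5*sqrt(7)), Rationals)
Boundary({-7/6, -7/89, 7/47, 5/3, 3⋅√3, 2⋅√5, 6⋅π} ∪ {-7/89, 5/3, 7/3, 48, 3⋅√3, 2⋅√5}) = {-7/6, -7/89, 7/47, 5/3, 7/3, 48, 3⋅√3, 2⋅√5, 6⋅π}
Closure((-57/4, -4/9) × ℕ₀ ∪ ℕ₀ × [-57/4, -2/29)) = ([-57/4, -4/9] × ℕ₀) ∪ (ℕ₀ × [-57/4, -2/29])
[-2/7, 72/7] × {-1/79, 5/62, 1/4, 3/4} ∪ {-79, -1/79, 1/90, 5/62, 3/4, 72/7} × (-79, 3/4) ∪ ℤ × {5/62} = (ℤ × {5/62}) ∪ ([-2/7, 72/7] × {-1/79, 5/62, 1/4, 3/4}) ∪ ({-79, -1/79, 1/90, 5/62, 3/4, 72/7} × (-79, 3/4))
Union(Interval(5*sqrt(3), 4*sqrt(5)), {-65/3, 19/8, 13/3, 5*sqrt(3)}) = Union({-65/3, 19/8, 13/3}, Interval(5*sqrt(3), 4*sqrt(5)))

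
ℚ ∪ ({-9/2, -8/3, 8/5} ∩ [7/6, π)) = ℚ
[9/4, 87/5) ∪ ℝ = (-∞, ∞)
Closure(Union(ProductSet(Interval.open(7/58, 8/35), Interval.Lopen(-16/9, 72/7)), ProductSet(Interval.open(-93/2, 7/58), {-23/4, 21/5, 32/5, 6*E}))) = Union(ProductSet({7/58, 8/35}, Interval(-16/9, 72/7)), ProductSet(Interval(-93/2, 7/58), {-23/4, 21/5, 32/5, 6*E}), ProductSet(Interval(7/58, 8/35), {-16/9, 72/7}), ProductSet(Interval.open(7/58, 8/35), Interval.Lopen(-16/9, 72/7)))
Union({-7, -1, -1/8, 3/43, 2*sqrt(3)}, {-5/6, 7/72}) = {-7, -1, -5/6, -1/8, 3/43, 7/72, 2*sqrt(3)}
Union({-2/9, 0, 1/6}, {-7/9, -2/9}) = {-7/9, -2/9, 0, 1/6}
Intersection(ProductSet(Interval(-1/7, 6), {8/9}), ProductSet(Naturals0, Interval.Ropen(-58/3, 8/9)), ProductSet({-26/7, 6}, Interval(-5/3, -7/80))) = EmptySet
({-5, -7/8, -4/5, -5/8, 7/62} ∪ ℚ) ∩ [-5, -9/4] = ℚ ∩ [-5, -9/4]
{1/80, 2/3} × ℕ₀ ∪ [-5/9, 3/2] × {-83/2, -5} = ({1/80, 2/3} × ℕ₀) ∪ ([-5/9, 3/2] × {-83/2, -5})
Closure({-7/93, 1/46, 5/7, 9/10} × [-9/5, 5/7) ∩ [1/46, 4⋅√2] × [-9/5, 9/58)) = {1/46, 5/7, 9/10} × [-9/5, 9/58]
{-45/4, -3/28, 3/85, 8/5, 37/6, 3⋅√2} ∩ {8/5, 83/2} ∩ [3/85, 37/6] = {8/5}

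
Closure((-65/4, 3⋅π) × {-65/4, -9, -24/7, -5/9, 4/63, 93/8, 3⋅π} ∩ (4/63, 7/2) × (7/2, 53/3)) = [4/63, 7/2] × {93/8, 3⋅π}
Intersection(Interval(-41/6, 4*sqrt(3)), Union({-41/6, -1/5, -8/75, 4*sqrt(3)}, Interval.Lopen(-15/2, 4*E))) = Interval(-41/6, 4*sqrt(3))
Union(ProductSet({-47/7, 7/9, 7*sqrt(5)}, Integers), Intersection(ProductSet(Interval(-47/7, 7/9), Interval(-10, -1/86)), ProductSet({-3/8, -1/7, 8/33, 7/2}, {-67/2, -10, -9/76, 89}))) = Union(ProductSet({-47/7, 7/9, 7*sqrt(5)}, Integers), ProductSet({-3/8, -1/7, 8/33}, {-10, -9/76}))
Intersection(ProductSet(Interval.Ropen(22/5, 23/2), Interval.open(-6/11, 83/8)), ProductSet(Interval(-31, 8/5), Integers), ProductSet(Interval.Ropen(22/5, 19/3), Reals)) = EmptySet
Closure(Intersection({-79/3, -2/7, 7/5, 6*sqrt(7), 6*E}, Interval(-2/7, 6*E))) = {-2/7, 7/5, 6*sqrt(7), 6*E}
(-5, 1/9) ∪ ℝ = (-∞, ∞)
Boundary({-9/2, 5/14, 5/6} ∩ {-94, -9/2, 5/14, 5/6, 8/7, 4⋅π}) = {-9/2, 5/14, 5/6}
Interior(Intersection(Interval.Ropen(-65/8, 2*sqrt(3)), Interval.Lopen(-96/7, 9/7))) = Interval.open(-65/8, 9/7)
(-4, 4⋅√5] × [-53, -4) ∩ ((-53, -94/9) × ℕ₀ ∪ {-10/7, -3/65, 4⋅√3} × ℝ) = {-10/7, -3/65, 4⋅√3} × [-53, -4)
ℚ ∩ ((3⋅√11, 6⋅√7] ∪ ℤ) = ℤ ∪ (ℚ ∩ (3⋅√11, 6⋅√7])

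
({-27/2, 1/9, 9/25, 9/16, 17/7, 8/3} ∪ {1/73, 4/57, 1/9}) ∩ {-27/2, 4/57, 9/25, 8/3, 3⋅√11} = {-27/2, 4/57, 9/25, 8/3}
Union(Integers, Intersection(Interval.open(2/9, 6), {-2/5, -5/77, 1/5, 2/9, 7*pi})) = Integers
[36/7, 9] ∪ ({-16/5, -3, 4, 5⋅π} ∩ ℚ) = {-16/5, -3, 4} ∪ [36/7, 9]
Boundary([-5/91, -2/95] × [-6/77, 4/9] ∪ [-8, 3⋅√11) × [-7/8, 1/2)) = ({-8, 3⋅√11} × [-7/8, 1/2]) ∪ ([-8, 3⋅√11] × {-7/8, 1/2})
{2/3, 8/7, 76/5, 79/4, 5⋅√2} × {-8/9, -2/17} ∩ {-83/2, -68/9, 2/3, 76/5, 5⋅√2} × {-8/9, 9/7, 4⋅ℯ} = {2/3, 76/5, 5⋅√2} × {-8/9}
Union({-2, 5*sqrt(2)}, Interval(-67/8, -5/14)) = Union({5*sqrt(2)}, Interval(-67/8, -5/14))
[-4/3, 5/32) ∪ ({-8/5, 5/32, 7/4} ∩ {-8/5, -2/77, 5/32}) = {-8/5} ∪ [-4/3, 5/32]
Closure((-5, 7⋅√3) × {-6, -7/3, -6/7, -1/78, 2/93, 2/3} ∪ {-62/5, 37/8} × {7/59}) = ({-62/5, 37/8} × {7/59}) ∪ ([-5, 7⋅√3] × {-6, -7/3, -6/7, -1/78, 2/93, 2/3})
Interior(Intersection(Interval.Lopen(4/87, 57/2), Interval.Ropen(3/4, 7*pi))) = Interval.open(3/4, 7*pi)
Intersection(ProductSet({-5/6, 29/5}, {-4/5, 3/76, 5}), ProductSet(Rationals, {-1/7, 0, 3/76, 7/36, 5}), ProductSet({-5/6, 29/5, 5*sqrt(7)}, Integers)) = ProductSet({-5/6, 29/5}, {5})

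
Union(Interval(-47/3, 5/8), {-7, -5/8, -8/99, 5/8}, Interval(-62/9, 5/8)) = Interval(-47/3, 5/8)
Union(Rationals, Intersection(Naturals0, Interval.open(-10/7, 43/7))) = Union(Range(0, 7, 1), Rationals)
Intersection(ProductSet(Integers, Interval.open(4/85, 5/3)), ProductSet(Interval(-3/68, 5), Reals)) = ProductSet(Range(0, 6, 1), Interval.open(4/85, 5/3))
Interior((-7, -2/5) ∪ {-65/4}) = (-7, -2/5)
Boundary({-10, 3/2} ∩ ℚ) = {-10, 3/2}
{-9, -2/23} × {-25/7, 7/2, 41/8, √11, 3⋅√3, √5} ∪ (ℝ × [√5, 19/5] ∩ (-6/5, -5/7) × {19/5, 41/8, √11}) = ((-6/5, -5/7) × {19/5, √11}) ∪ ({-9, -2/23} × {-25/7, 7/2, 41/8, √11, 3⋅√3, √5})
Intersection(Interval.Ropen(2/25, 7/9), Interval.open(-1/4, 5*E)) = Interval.Ropen(2/25, 7/9)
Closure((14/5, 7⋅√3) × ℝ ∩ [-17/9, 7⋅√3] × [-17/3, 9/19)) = ({14/5, 7⋅√3} × [-17/3, 9/19]) ∪ ([14/5, 7⋅√3] × {-17/3, 9/19}) ∪ ((14/5, 7⋅√3) × [-17/3, 9/19))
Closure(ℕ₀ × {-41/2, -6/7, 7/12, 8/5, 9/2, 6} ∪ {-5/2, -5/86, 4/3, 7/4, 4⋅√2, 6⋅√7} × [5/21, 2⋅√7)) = (ℕ₀ × {-41/2, -6/7, 7/12, 8/5, 9/2, 6}) ∪ ({-5/2, -5/86, 4/3, 7/4, 4⋅√2, 6⋅√7} × [5/21, 2⋅√7])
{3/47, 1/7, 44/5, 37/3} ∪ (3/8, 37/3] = {3/47, 1/7} ∪ (3/8, 37/3]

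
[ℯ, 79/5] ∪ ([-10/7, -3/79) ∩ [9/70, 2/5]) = [ℯ, 79/5]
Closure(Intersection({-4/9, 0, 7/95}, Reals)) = {-4/9, 0, 7/95}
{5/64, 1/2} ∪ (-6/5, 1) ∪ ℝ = (-∞, ∞)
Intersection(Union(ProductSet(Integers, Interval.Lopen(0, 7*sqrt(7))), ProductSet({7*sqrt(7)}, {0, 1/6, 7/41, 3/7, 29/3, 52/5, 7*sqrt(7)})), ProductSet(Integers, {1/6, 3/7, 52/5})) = ProductSet(Integers, {1/6, 3/7, 52/5})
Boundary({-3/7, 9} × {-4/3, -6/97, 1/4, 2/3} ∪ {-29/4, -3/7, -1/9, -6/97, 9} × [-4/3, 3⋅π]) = {-29/4, -3/7, -1/9, -6/97, 9} × [-4/3, 3⋅π]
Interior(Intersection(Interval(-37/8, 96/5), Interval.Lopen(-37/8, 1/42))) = Interval.open(-37/8, 1/42)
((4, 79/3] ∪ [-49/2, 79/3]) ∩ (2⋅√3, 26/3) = (2⋅√3, 26/3)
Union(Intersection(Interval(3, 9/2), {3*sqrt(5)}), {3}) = {3}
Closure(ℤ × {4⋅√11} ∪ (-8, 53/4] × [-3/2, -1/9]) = (ℤ × {4⋅√11}) ∪ ([-8, 53/4] × [-3/2, -1/9])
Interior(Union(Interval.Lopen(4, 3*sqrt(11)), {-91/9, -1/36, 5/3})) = Interval.open(4, 3*sqrt(11))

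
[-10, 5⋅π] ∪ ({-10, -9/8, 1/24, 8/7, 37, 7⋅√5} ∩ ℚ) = [-10, 5⋅π] ∪ {37}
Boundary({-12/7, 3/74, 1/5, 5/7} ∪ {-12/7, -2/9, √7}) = {-12/7, -2/9, 3/74, 1/5, 5/7, √7}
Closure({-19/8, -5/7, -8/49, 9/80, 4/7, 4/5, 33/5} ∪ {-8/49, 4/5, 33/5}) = {-19/8, -5/7, -8/49, 9/80, 4/7, 4/5, 33/5}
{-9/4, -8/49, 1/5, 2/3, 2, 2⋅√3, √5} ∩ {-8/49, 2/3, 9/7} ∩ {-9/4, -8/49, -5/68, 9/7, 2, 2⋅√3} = {-8/49}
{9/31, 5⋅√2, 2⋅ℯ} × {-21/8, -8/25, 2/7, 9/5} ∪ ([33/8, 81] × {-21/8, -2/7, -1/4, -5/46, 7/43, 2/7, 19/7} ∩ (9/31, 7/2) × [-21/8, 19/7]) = {9/31, 5⋅√2, 2⋅ℯ} × {-21/8, -8/25, 2/7, 9/5}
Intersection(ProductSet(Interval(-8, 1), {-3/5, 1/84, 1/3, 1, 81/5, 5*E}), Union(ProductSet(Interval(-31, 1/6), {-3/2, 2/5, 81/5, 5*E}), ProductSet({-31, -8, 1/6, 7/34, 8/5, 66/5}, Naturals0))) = Union(ProductSet({-8, 1/6, 7/34}, {1}), ProductSet(Interval(-8, 1/6), {81/5, 5*E}))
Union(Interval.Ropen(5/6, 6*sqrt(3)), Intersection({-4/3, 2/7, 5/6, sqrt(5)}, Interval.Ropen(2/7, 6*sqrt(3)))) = Union({2/7}, Interval.Ropen(5/6, 6*sqrt(3)))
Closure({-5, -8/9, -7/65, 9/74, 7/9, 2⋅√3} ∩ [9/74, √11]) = {9/74, 7/9}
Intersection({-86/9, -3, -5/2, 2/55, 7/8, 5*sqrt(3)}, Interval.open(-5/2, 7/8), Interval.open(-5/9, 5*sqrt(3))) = {2/55}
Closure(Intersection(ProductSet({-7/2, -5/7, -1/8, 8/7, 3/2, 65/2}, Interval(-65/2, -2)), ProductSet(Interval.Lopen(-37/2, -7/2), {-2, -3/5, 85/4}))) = ProductSet({-7/2}, {-2})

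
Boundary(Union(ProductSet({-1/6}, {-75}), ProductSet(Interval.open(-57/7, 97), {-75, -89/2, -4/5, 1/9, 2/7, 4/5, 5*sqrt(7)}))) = ProductSet(Interval(-57/7, 97), {-75, -89/2, -4/5, 1/9, 2/7, 4/5, 5*sqrt(7)})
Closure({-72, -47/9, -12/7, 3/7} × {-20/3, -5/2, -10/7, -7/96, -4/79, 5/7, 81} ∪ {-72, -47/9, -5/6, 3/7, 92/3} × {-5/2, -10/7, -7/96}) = ({-72, -47/9, -5/6, 3/7, 92/3} × {-5/2, -10/7, -7/96}) ∪ ({-72, -47/9, -12/7, 3/7} × {-20/3, -5/2, -10/7, -7/96, -4/79, 5/7, 81})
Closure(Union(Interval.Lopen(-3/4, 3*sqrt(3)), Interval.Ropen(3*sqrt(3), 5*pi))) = Interval(-3/4, 5*pi)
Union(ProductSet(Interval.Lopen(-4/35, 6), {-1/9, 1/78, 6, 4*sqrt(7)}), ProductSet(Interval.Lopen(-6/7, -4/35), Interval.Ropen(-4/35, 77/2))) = Union(ProductSet(Interval.Lopen(-6/7, -4/35), Interval.Ropen(-4/35, 77/2)), ProductSet(Interval.Lopen(-4/35, 6), {-1/9, 1/78, 6, 4*sqrt(7)}))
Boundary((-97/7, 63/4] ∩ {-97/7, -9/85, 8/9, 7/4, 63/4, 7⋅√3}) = {-9/85, 8/9, 7/4, 63/4, 7⋅√3}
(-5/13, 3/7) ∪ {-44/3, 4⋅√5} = {-44/3, 4⋅√5} ∪ (-5/13, 3/7)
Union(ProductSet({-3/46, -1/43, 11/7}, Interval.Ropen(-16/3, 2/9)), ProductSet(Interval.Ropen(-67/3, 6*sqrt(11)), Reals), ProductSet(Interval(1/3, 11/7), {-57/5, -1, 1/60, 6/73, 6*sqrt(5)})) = ProductSet(Interval.Ropen(-67/3, 6*sqrt(11)), Reals)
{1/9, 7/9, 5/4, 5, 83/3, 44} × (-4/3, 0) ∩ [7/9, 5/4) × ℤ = {7/9} × {-1}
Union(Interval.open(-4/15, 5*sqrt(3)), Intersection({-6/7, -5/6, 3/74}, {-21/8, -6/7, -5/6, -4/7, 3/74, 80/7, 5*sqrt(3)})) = Union({-6/7, -5/6}, Interval.open(-4/15, 5*sqrt(3)))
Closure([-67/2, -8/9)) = [-67/2, -8/9]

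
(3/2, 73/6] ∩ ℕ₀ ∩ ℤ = {2, 3, …, 12}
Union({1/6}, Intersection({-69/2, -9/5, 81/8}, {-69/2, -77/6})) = {-69/2, 1/6}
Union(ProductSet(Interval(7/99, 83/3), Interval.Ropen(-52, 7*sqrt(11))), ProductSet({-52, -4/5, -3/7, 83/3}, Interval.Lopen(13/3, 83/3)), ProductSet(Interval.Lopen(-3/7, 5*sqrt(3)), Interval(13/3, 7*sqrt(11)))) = Union(ProductSet({-52, -4/5, -3/7, 83/3}, Interval.Lopen(13/3, 83/3)), ProductSet(Interval.Lopen(-3/7, 5*sqrt(3)), Interval(13/3, 7*sqrt(11))), ProductSet(Interval(7/99, 83/3), Interval.Ropen(-52, 7*sqrt(11))))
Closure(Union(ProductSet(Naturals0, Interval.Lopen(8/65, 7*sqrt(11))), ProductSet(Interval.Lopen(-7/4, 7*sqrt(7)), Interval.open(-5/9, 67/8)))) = Union(ProductSet(Complement(Naturals0, Interval.open(-7/4, 7*sqrt(7))), Interval(8/65, 7*sqrt(11))), ProductSet({-7/4, 7*sqrt(7)}, Interval(-5/9, 67/8)), ProductSet(Interval(-7/4, 7*sqrt(7)), {-5/9, 67/8}), ProductSet(Interval.Lopen(-7/4, 7*sqrt(7)), Interval.open(-5/9, 67/8)), ProductSet(Naturals0, Interval.Lopen(8/65, 7*sqrt(11))))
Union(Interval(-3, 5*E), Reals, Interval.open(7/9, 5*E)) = Interval(-oo, oo)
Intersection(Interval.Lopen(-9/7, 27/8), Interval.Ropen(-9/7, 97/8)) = Interval.Lopen(-9/7, 27/8)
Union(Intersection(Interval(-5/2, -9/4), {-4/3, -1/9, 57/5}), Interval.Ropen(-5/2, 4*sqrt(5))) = Interval.Ropen(-5/2, 4*sqrt(5))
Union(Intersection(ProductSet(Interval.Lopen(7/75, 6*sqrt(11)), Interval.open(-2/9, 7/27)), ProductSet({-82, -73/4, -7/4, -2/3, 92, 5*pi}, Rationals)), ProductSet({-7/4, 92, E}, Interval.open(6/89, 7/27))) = Union(ProductSet({5*pi}, Intersection(Interval.open(-2/9, 7/27), Rationals)), ProductSet({-7/4, 92, E}, Interval.open(6/89, 7/27)))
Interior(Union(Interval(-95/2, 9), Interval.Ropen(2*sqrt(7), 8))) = Interval.open(-95/2, 9)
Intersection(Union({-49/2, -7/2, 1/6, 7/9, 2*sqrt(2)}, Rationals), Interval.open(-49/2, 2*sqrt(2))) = Intersection(Interval.open(-49/2, 2*sqrt(2)), Rationals)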